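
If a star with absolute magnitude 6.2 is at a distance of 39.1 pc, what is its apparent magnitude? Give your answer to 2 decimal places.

m ≈ 9.16

m = M + 5 log₁₀ d − 5 = 6.2 + 5·1.5922 − 5 = 9.161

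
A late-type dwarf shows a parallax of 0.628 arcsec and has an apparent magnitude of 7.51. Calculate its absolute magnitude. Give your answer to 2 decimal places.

d = 1/p = 1/0.628″ = 1.592 pc
5 log₁₀(d/10 pc) = 5 log₁₀(1.592) − 5 = -3.990
M = m − 5 log₁₀(d/10) = 7.51 + 3.990 = 11.500

M ≈ 11.50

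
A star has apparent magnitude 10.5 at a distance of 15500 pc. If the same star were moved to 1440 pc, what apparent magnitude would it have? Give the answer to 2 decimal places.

Flux ∝ 1/d², so Δm = 5 log₁₀(d₂/d₁) = 5 log₁₀(1440/15500) = -5.160
m₂ = m₁ + Δm = 10.5 + (-5.160) = 5.340

m ≈ 5.34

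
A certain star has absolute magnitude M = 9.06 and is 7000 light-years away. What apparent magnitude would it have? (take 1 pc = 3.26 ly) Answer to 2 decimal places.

d = 7000 ly / 3.26 = 2147 pc
m = M + 5 log₁₀ d − 5 = 9.06 + 5·3.3319 − 5 = 20.719

m ≈ 20.72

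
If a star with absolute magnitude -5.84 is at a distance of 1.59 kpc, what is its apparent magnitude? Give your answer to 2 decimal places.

m ≈ 5.17

d = 1.59 kpc = 1590 pc
m = M + 5 log₁₀ d − 5 = -5.84 + 5·3.2014 − 5 = 5.167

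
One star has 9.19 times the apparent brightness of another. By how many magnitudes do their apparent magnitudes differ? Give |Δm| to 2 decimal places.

Pogson: Δm = −2.5 log₁₀(ratio) = −2.5 log₁₀(9.19) = −2.5 × 0.9633 = -2.408

|Δm| ≈ 2.41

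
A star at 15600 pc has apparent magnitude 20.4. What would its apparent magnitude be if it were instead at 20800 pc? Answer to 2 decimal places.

Flux ∝ 1/d², so Δm = 5 log₁₀(d₂/d₁) = 5 log₁₀(20800/15600) = 0.625
m₂ = m₁ + Δm = 20.4 + (0.625) = 21.025

m ≈ 21.02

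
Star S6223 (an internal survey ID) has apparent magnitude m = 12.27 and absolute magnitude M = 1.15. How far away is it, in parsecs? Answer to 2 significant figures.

Distance modulus: m − M = 12.27 − (1.15) = 11.120
m − M = 5 log₁₀ d − 5
log₁₀ d = (m − M)/5 + 1 = 3.2240
d = 10^3.2240 = 1675 pc

d ≈ 1700 pc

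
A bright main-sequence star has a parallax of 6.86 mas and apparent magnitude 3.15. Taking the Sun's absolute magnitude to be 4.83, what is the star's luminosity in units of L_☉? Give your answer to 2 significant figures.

L/L_☉ ≈ 1000

d = 1/p = 1000/6.86 mas = 145.8 pc
M = m − 5 log₁₀ d + 5 = 3.15 − 5·2.1637 + 5 = -2.668
M − M_☉ = -2.668 − 4.83 = -7.498
L/L_☉ = 10^(−0.4 × -7.498) = 998.5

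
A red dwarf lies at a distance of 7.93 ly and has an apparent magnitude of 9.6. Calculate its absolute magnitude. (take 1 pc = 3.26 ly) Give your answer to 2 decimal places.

d = 7.93 ly / 3.26 = 2.433 pc
5 log₁₀(d/10 pc) = 5 log₁₀(2.433) − 5 = -3.070
M = m − 5 log₁₀(d/10) = 9.6 + 3.070 = 12.670

M ≈ 12.67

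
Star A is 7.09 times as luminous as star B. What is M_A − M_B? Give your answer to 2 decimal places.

M_A − M_B ≈ -2.13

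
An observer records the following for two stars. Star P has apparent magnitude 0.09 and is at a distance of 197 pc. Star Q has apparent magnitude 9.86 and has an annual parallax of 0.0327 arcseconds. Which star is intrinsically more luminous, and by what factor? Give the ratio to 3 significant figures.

Star P is more luminous, by a factor of 336000.

Star P: M = m − 5 log₁₀ d + 5 = 0.09 − 5·2.2945 + 5 = -6.382
Star Q: d = 1/p = 1/0.0327″ = 30.58 pc
Star Q: M = m − 5 log₁₀ d + 5 = 9.86 − 5·1.4855 + 5 = 7.433
ΔM = M_P − M_Q = -6.382 − (7.433) = -13.815; smaller M is more luminous → Star P.
L ratio = 10^(0.4 |ΔM|) = 10^5.526 = 335800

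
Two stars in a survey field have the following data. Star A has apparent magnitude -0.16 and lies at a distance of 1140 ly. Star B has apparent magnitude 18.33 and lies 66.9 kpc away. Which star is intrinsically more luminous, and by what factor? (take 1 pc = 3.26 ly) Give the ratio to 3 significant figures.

Star A: d = 1140 ly / 3.26 = 349.7 pc
Star A: M = m − 5 log₁₀ d + 5 = -0.16 − 5·2.5437 + 5 = -7.878
Star B: d = 66.9 kpc = 66900 pc
Star B: M = m − 5 log₁₀ d + 5 = 18.33 − 5·4.8254 + 5 = -0.797
ΔM = M_A − M_B = -7.878 − (-0.797) = -7.081; smaller M is more luminous → Star A.
L ratio = 10^(0.4 |ΔM|) = 10^2.833 = 680.0

Star A is more luminous, by a factor of 680.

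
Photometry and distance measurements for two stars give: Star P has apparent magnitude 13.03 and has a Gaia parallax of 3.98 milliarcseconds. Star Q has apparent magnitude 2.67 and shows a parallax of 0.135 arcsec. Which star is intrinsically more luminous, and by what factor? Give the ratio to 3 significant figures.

Star P: p = 3.98 mas = 3.98×10^-3″ → d = 1/p = 251.3 pc
Star P: M = m − 5 log₁₀ d + 5 = 13.03 − 5·2.4001 + 5 = 6.029
Star Q: d = 1/p = 1/0.135″ = 7.407 pc
Star Q: M = m − 5 log₁₀ d + 5 = 2.67 − 5·0.8697 + 5 = 3.322
ΔM = M_P − M_Q = 6.029 − (3.322) = 2.708; smaller M is more luminous → Star Q.
L ratio = 10^(0.4 |ΔM|) = 10^1.083 = 12.11

Star Q is more luminous, by a factor of 12.1.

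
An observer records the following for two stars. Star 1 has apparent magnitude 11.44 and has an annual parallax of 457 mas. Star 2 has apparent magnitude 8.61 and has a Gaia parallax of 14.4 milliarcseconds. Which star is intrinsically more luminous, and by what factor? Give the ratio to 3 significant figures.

Star 2 is more luminous, by a factor of 13600.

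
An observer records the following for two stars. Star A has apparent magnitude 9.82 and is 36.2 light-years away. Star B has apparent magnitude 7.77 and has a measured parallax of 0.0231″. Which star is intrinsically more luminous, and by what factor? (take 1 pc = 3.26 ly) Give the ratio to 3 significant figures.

Star A: d = 36.2 ly / 3.26 = 11.10 pc
Star A: M = m − 5 log₁₀ d + 5 = 9.82 − 5·1.0455 + 5 = 9.593
Star B: d = 1/p = 1/0.0231″ = 43.29 pc
Star B: M = m − 5 log₁₀ d + 5 = 7.77 − 5·1.6364 + 5 = 4.588
ΔM = M_A − M_B = 9.593 − (4.588) = 5.004; smaller M is more luminous → Star B.
L ratio = 10^(0.4 |ΔM|) = 10^2.002 = 100.4

Star B is more luminous, by a factor of 100.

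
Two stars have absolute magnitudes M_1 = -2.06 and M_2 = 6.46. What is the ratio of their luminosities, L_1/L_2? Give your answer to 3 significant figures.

ΔM = M_1 − M_2 = -8.52
L_1/L_2 = 10^(−0.4 ΔM) = 10^3.408 = 2559

L_1/L_2 ≈ 2560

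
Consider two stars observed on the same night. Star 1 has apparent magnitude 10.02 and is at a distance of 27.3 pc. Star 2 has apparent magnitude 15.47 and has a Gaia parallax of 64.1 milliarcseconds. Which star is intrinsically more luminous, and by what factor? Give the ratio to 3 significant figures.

Star 1 is more luminous, by a factor of 463.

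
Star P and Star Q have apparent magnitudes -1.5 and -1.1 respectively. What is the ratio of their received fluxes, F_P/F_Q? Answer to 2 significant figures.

F_P/F_Q ≈ 1.4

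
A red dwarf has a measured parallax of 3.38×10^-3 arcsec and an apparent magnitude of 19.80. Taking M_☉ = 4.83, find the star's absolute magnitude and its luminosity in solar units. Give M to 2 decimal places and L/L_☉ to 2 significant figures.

d = 1/p = 1/3.38×10^-3″ = 295.9 pc
M = m − 5 log₁₀ d + 5 = 19.80 − 5·2.4711 + 5 = 12.445
M − M_☉ = 12.445 − 4.83 = 7.615
L/L_☉ = 10^(−0.4 × 7.615) = 8.998×10^-4

M ≈ 12.44; L/L_☉ ≈ 9.0×10^-4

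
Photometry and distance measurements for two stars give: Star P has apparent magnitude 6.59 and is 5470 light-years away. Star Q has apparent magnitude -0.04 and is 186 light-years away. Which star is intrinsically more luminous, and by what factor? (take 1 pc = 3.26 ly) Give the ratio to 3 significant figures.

Star P is more luminous, by a factor of 1.93.

Star P: d = 5470 ly / 3.26 = 1678 pc
Star P: M = m − 5 log₁₀ d + 5 = 6.59 − 5·3.2248 + 5 = -4.534
Star Q: d = 186 ly / 3.26 = 57.06 pc
Star Q: M = m − 5 log₁₀ d + 5 = -0.04 − 5·1.7563 + 5 = -3.821
ΔM = M_P − M_Q = -4.534 − (-3.821) = -0.712; smaller M is more luminous → Star P.
L ratio = 10^(0.4 |ΔM|) = 10^0.285 = 1.927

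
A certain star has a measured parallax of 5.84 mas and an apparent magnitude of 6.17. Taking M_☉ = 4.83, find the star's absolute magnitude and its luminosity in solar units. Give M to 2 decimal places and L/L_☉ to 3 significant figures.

d = 1/p = 1000/5.84 mas = 171.2 pc
M = m − 5 log₁₀ d + 5 = 6.17 − 5·2.2336 + 5 = 0.002
M − M_☉ = 0.002 − 4.83 = -4.828
L/L_☉ = 10^(−0.4 × -4.828) = 85.34

M ≈ 0.00; L/L_☉ ≈ 85.3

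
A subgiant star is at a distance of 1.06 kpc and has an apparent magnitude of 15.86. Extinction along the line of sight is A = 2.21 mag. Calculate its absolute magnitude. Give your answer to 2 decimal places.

M ≈ 3.52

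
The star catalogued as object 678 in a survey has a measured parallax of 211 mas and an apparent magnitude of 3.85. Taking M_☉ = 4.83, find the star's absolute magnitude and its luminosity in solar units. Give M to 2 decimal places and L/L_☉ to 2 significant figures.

M ≈ 5.47; L/L_☉ ≈ 0.55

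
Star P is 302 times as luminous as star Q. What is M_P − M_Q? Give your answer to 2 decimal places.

M_P − M_Q ≈ -6.20

Pogson: ΔM = −2.5 log₁₀(ratio) = −2.5 log₁₀(302) = −2.5 × 2.4800 = -6.200
Star P is brighter, so it has the smaller magnitude: the difference is negative.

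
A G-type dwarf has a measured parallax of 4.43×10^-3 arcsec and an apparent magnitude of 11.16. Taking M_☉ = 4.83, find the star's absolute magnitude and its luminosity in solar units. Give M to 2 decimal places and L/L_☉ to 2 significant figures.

M ≈ 4.39; L/L_☉ ≈ 1.5

d = 1/p = 1/4.43×10^-3″ = 225.7 pc
M = m − 5 log₁₀ d + 5 = 11.16 − 5·2.3536 + 5 = 4.392
M − M_☉ = 4.392 − 4.83 = -0.438
L/L_☉ = 10^(−0.4 × -0.438) = 1.497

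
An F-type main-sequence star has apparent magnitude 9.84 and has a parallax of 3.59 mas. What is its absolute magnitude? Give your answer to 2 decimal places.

M ≈ 2.62

p = 3.59 mas = 3.59×10^-3″ → d = 1/p = 278.6 pc
5 log₁₀(d/10 pc) = 5 log₁₀(278.6) − 5 = 7.225
M = m − 5 log₁₀(d/10) = 9.84 − 7.225 = 2.615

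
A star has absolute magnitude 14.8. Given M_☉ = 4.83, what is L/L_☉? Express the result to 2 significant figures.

L/L_☉ ≈ 1.0×10^-4

M − M_☉ = 14.8 − 4.83 = 9.970
L/L_☉ = 10^(−0.4 (M − M_☉)) = 10^-3.988 = 1.028×10^-4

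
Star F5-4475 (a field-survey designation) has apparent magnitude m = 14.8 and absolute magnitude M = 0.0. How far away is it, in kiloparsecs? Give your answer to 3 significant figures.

d ≈ 9.12 kpc

Distance modulus: m − M = 14.8 − (0.0) = 14.800
m − M = 5 log₁₀ d − 5
log₁₀ d = (m − M)/5 + 1 = 3.9600
d = 10^3.9600 = 9120 pc
= 9.120 kpc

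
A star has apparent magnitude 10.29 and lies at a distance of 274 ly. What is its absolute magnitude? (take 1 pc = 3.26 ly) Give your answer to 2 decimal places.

M ≈ 5.67

d = 274 ly / 3.26 = 84.05 pc
5 log₁₀(d/10 pc) = 5 log₁₀(84.05) − 5 = 4.623
M = m − 5 log₁₀(d/10) = 10.29 − 4.623 = 5.667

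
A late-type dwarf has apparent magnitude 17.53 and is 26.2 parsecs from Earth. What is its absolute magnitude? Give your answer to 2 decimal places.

5 log₁₀(d/10 pc) = 5 log₁₀(26.20) − 5 = 2.092
M = m − 5 log₁₀(d/10) = 17.53 − 2.092 = 15.438

M ≈ 15.44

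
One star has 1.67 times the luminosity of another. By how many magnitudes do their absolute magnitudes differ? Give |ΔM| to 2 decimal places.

Pogson: ΔM = −2.5 log₁₀(ratio) = −2.5 log₁₀(1.67) = −2.5 × 0.2227 = -0.557

|ΔM| ≈ 0.56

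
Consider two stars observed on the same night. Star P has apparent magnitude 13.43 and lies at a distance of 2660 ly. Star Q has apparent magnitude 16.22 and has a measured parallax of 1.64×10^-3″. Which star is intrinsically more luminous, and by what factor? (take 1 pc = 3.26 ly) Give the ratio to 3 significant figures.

Star P is more luminous, by a factor of 23.4.

Star P: d = 2660 ly / 3.26 = 816.0 pc
Star P: M = m − 5 log₁₀ d + 5 = 13.43 − 5·2.9117 + 5 = 3.872
Star Q: d = 1/p = 1/1.64×10^-3″ = 609.8 pc
Star Q: M = m − 5 log₁₀ d + 5 = 16.22 − 5·2.7852 + 5 = 7.294
ΔM = M_P − M_Q = 3.872 − (7.294) = -3.423; smaller M is more luminous → Star P.
L ratio = 10^(0.4 |ΔM|) = 10^1.369 = 23.39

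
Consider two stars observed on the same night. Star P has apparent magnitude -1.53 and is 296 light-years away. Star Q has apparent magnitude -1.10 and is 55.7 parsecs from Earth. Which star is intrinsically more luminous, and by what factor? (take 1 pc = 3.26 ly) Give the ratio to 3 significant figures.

Star P is more luminous, by a factor of 3.95.

Star P: d = 296 ly / 3.26 = 90.80 pc
Star P: M = m − 5 log₁₀ d + 5 = -1.53 − 5·1.9581 + 5 = -6.320
Star Q: M = m − 5 log₁₀ d + 5 = -1.10 − 5·1.7459 + 5 = -4.829
ΔM = M_P − M_Q = -6.320 − (-4.829) = -1.491; smaller M is more luminous → Star P.
L ratio = 10^(0.4 |ΔM|) = 10^0.596 = 3.949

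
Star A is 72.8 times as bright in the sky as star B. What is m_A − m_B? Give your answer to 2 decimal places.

Pogson: Δm = −2.5 log₁₀(ratio) = −2.5 log₁₀(72.8) = −2.5 × 1.8621 = -4.655
Star A is brighter, so it has the smaller magnitude: the difference is negative.

m_A − m_B ≈ -4.66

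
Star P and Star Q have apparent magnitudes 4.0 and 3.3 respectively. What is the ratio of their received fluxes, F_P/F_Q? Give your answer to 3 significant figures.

Magnitude difference = 0.7
Flux ratio = 10^(−0.4 Δm) = 10^(−0.4 × 0.7) = 10^-0.280 = 0.5248

F_P/F_Q ≈ 0.525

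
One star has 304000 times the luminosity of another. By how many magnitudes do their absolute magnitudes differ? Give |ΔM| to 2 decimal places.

|ΔM| ≈ 13.71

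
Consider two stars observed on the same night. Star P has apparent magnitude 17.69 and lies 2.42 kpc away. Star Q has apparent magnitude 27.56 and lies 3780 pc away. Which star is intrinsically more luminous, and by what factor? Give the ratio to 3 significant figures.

Star P is more luminous, by a factor of 3640.

Star P: d = 2.42 kpc = 2420 pc
Star P: M = m − 5 log₁₀ d + 5 = 17.69 − 5·3.3838 + 5 = 5.771
Star Q: M = m − 5 log₁₀ d + 5 = 27.56 − 5·3.5775 + 5 = 14.673
ΔM = M_P − M_Q = 5.771 − (14.673) = -8.902; smaller M is more luminous → Star P.
L ratio = 10^(0.4 |ΔM|) = 10^3.561 = 3636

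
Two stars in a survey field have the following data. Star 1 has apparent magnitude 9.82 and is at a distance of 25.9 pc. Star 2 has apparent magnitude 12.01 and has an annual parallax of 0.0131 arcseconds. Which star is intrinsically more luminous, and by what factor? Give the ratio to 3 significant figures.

Star 2 is more luminous, by a factor of 1.16.

Star 1: M = m − 5 log₁₀ d + 5 = 9.82 − 5·1.4133 + 5 = 7.754
Star 2: d = 1/p = 1/0.0131″ = 76.34 pc
Star 2: M = m − 5 log₁₀ d + 5 = 12.01 − 5·1.8827 + 5 = 7.596
ΔM = M_1 − M_2 = 7.754 − (7.596) = 0.157; smaller M is more luminous → Star 2.
L ratio = 10^(0.4 |ΔM|) = 10^0.063 = 1.156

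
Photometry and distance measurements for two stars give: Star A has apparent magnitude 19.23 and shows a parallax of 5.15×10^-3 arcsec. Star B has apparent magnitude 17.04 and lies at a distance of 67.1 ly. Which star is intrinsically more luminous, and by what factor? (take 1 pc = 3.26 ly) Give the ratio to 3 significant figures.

Star A is more luminous, by a factor of 11.8.

Star A: d = 1/p = 1/5.15×10^-3″ = 194.2 pc
Star A: M = m − 5 log₁₀ d + 5 = 19.23 − 5·2.2882 + 5 = 12.789
Star B: d = 67.1 ly / 3.26 = 20.58 pc
Star B: M = m − 5 log₁₀ d + 5 = 17.04 − 5·1.3135 + 5 = 15.472
ΔM = M_A − M_B = 12.789 − (15.472) = -2.683; smaller M is more luminous → Star A.
L ratio = 10^(0.4 |ΔM|) = 10^1.073 = 11.84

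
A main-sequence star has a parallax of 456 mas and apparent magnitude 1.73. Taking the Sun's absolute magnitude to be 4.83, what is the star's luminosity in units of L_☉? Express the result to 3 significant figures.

L/L_☉ ≈ 0.836

d = 1/p = 1000/456 mas = 2.193 pc
M = m − 5 log₁₀ d + 5 = 1.73 − 5·0.3410 + 5 = 5.025
M − M_☉ = 5.025 − 4.83 = 0.195
L/L_☉ = 10^(−0.4 × 0.195) = 0.8357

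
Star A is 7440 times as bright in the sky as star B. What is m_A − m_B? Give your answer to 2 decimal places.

Pogson: Δm = −2.5 log₁₀(ratio) = −2.5 log₁₀(7440) = −2.5 × 3.8716 = -9.679
Star A is brighter, so it has the smaller magnitude: the difference is negative.

m_A − m_B ≈ -9.68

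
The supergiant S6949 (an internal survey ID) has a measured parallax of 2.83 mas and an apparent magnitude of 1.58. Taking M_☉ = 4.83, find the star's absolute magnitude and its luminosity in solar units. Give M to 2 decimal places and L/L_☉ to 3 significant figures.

M ≈ -6.16; L/L_☉ ≈ 24900

d = 1/p = 1000/2.83 mas = 353.4 pc
M = m − 5 log₁₀ d + 5 = 1.58 − 5·2.5482 + 5 = -6.161
M − M_☉ = -6.161 − 4.83 = -10.991
L/L_☉ = 10^(−0.4 × -10.991) = 24910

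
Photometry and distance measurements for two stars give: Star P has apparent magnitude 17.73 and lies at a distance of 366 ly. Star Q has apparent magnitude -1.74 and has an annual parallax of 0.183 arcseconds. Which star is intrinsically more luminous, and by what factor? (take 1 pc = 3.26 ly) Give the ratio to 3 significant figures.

Star Q is more luminous, by a factor of 145000.

Star P: d = 366 ly / 3.26 = 112.3 pc
Star P: M = m − 5 log₁₀ d + 5 = 17.73 − 5·2.0503 + 5 = 12.479
Star Q: d = 1/p = 1/0.183″ = 5.464 pc
Star Q: M = m − 5 log₁₀ d + 5 = -1.74 − 5·0.7375 + 5 = -0.428
ΔM = M_P − M_Q = 12.479 − (-0.428) = 12.906; smaller M is more luminous → Star Q.
L ratio = 10^(0.4 |ΔM|) = 10^5.163 = 145400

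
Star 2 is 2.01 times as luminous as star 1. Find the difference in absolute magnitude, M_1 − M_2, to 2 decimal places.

Pogson: ΔM = −2.5 log₁₀(ratio) = −2.5 log₁₀(2.01) = −2.5 × 0.3032 = -0.758
Star 2 is brighter so has the smaller magnitude: M_1 − M_2 is positive.

M_1 − M_2 ≈ 0.76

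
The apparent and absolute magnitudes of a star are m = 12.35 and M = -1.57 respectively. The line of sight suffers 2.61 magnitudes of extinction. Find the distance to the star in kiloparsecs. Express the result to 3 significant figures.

d ≈ 1.83 kpc

m − M = 5 log₁₀(d/10 pc) + A  ⇒  12.35 − (-1.57) − 2.61 = 5 log₁₀(d/10)
11.310 = 5 log₁₀(d/10)
log₁₀ d = (m − M − A)/5 + 1 = 3.2620
d = 10^3.2620 = 1828 pc
= 1.828 kpc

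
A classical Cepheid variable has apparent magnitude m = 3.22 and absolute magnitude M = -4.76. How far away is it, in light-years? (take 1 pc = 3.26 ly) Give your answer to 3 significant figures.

μ = m − M = 7.980
m − M = 5 log₁₀ d − 5
log₁₀ d = (m − M)/5 + 1 = 2.5960
d = 10^2.5960 = 394.5 pc
= 1286 ly

d ≈ 1290 ly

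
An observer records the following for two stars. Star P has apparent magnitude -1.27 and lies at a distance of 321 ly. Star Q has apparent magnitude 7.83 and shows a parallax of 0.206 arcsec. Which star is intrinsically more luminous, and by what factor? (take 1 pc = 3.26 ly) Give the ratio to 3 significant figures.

Star P is more luminous, by a factor of 1.80×10^6.

Star P: d = 321 ly / 3.26 = 98.47 pc
Star P: M = m − 5 log₁₀ d + 5 = -1.27 − 5·1.9933 + 5 = -6.236
Star Q: d = 1/p = 1/0.206″ = 4.854 pc
Star Q: M = m − 5 log₁₀ d + 5 = 7.83 − 5·0.6861 + 5 = 9.399
ΔM = M_P − M_Q = -6.236 − (9.399) = -15.636; smaller M is more luminous → Star P.
L ratio = 10^(0.4 |ΔM|) = 10^6.254 = 1.796×10^6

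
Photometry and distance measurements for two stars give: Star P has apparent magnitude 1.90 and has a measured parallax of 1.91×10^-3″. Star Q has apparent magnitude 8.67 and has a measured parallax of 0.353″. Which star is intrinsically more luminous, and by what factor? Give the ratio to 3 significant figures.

Star P: d = 1/p = 1/1.91×10^-3″ = 523.6 pc
Star P: M = m − 5 log₁₀ d + 5 = 1.90 − 5·2.7190 + 5 = -6.695
Star Q: d = 1/p = 1/0.353″ = 2.833 pc
Star Q: M = m − 5 log₁₀ d + 5 = 8.67 − 5·0.4522 + 5 = 11.409
ΔM = M_P − M_Q = -6.695 − (11.409) = -18.104; smaller M is more luminous → Star P.
L ratio = 10^(0.4 |ΔM|) = 10^7.241 = 1.744×10^7

Star P is more luminous, by a factor of 1.74×10^7.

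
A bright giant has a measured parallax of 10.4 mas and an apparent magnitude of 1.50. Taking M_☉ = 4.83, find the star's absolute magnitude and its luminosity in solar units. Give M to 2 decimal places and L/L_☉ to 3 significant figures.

M ≈ -3.41; L/L_☉ ≈ 1990

d = 1/p = 1000/10.4 mas = 96.15 pc
M = m − 5 log₁₀ d + 5 = 1.50 − 5·1.9830 + 5 = -3.415
M − M_☉ = -3.415 − 4.83 = -8.245
L/L_☉ = 10^(−0.4 × -8.245) = 1986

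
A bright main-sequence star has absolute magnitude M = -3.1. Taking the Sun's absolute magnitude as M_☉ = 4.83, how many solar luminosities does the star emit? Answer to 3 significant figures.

M − M_☉ = -3.1 − 4.83 = -7.930
L/L_☉ = 10^(−0.4 (M − M_☉)) = 10^3.172 = 1486

L/L_☉ ≈ 1490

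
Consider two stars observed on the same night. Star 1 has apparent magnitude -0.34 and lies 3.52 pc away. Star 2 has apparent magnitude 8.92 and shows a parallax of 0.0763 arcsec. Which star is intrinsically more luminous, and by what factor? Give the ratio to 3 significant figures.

Star 1: M = m − 5 log₁₀ d + 5 = -0.34 − 5·0.5465 + 5 = 1.927
Star 2: d = 1/p = 1/0.0763″ = 13.11 pc
Star 2: M = m − 5 log₁₀ d + 5 = 8.92 − 5·1.1175 + 5 = 8.333
ΔM = M_1 − M_2 = 1.927 − (8.333) = -6.405; smaller M is more luminous → Star 1.
L ratio = 10^(0.4 |ΔM|) = 10^2.562 = 364.9

Star 1 is more luminous, by a factor of 365.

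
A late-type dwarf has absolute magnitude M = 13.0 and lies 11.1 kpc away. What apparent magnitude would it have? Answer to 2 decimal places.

d = 11.1 kpc = 11100 pc
m = M + 5 log₁₀ d − 5 = 13.0 + 5·4.0453 − 5 = 28.227

m ≈ 28.23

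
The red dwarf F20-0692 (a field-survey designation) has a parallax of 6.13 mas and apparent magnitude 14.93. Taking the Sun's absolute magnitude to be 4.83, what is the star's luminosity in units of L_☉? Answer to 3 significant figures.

d = 1/p = 1000/6.13 mas = 163.1 pc
M = m − 5 log₁₀ d + 5 = 14.93 − 5·2.2125 + 5 = 8.867
M − M_☉ = 8.867 − 4.83 = 4.037
L/L_☉ = 10^(−0.4 × 4.037) = 0.02427

L/L_☉ ≈ 0.0243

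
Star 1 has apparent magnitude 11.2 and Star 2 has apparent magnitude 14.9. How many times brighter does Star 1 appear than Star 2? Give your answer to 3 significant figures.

30.2

Magnitude difference = -3.7
Flux ratio = 10^(−0.4 Δm) = 10^(−0.4 × -3.7) = 10^1.480 = 30.20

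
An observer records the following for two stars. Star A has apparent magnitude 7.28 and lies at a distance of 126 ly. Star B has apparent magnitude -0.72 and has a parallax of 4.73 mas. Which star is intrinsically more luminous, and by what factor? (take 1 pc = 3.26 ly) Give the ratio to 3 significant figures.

Star B is more luminous, by a factor of 47400.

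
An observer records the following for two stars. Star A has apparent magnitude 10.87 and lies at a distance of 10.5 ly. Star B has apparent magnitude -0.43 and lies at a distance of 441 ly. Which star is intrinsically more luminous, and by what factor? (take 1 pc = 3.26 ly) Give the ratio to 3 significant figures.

Star B is more luminous, by a factor of 5.84×10^7.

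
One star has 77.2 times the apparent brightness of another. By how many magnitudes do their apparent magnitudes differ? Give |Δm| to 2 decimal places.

|Δm| ≈ 4.72

Pogson: Δm = −2.5 log₁₀(ratio) = −2.5 log₁₀(77.2) = −2.5 × 1.8876 = -4.719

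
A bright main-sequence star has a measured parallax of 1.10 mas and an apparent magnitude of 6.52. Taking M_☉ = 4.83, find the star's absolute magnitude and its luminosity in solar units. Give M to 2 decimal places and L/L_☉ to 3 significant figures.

M ≈ -3.27; L/L_☉ ≈ 1740

d = 1/p = 1000/1.10 mas = 909.1 pc
M = m − 5 log₁₀ d + 5 = 6.52 − 5·2.9586 + 5 = -3.273
M − M_☉ = -3.273 − 4.83 = -8.103
L/L_☉ = 10^(−0.4 × -8.103) = 1743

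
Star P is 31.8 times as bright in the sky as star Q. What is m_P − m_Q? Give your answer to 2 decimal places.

m_P − m_Q ≈ -3.76

Pogson: Δm = −2.5 log₁₀(ratio) = −2.5 log₁₀(31.8) = −2.5 × 1.5024 = -3.756
Star P is brighter, so it has the smaller magnitude: the difference is negative.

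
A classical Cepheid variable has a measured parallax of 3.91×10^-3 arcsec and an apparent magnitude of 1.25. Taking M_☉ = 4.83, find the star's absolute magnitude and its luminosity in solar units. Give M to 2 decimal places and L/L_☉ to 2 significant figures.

M ≈ -5.79; L/L_☉ ≈ 18000

d = 1/p = 1/3.91×10^-3″ = 255.8 pc
M = m − 5 log₁₀ d + 5 = 1.25 − 5·2.4078 + 5 = -5.789
M − M_☉ = -5.789 − 4.83 = -10.619
L/L_☉ = 10^(−0.4 × -10.619) = 17690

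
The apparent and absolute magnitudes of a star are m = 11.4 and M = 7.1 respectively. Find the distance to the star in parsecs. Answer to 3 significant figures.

d ≈ 72.4 pc

μ = m − M = 4.300
m − M = 5 log₁₀ d − 5
log₁₀ d = (m − M)/5 + 1 = 1.8600
d = 10^1.8600 = 72.44 pc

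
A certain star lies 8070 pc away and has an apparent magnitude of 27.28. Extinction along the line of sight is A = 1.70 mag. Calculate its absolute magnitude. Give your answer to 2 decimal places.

5 log₁₀(d/10 pc) = 5 log₁₀(8070) − 5 = 14.534
M = m − 5 log₁₀(d/10) − A = 27.28 − 14.534 − 1.70 = 11.046

M ≈ 11.05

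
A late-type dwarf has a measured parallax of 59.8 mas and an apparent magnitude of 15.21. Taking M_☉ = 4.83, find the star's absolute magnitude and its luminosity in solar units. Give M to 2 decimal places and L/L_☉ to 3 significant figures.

M ≈ 14.09; L/L_☉ ≈ 1.97×10^-4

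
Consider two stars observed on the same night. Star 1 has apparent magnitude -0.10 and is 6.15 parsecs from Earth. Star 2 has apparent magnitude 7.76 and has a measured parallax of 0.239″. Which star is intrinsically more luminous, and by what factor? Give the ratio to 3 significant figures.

Star 1 is more luminous, by a factor of 3010.

Star 1: M = m − 5 log₁₀ d + 5 = -0.10 − 5·0.7889 + 5 = 0.956
Star 2: d = 1/p = 1/0.239″ = 4.184 pc
Star 2: M = m − 5 log₁₀ d + 5 = 7.76 − 5·0.6216 + 5 = 9.652
ΔM = M_1 − M_2 = 0.956 − (9.652) = -8.696; smaller M is more luminous → Star 1.
L ratio = 10^(0.4 |ΔM|) = 10^3.479 = 3010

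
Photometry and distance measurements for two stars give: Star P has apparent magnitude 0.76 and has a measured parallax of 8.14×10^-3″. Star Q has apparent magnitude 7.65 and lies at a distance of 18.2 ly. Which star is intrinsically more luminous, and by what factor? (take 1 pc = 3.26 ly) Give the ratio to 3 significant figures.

Star P is more luminous, by a factor of 276000.

Star P: d = 1/p = 1/8.14×10^-3″ = 122.9 pc
Star P: M = m − 5 log₁₀ d + 5 = 0.76 − 5·2.0894 + 5 = -4.687
Star Q: d = 18.2 ly / 3.26 = 5.583 pc
Star Q: M = m − 5 log₁₀ d + 5 = 7.65 − 5·0.7469 + 5 = 8.916
ΔM = M_P − M_Q = -4.687 − (8.916) = -13.603; smaller M is more luminous → Star P.
L ratio = 10^(0.4 |ΔM|) = 10^5.441 = 276100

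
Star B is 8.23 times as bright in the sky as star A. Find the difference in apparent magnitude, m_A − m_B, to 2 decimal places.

Pogson: Δm = −2.5 log₁₀(ratio) = −2.5 log₁₀(8.23) = −2.5 × 0.9154 = -2.288
Star B is brighter so has the smaller magnitude: m_A − m_B is positive.

m_A − m_B ≈ 2.29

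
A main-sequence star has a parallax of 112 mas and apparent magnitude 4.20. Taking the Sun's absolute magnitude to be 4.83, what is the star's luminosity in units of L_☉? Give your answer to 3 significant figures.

L/L_☉ ≈ 1.42

d = 1/p = 1000/112 mas = 8.929 pc
M = m − 5 log₁₀ d + 5 = 4.20 − 5·0.9508 + 5 = 4.446
M − M_☉ = 4.446 − 4.83 = -0.384
L/L_☉ = 10^(−0.4 × -0.384) = 1.424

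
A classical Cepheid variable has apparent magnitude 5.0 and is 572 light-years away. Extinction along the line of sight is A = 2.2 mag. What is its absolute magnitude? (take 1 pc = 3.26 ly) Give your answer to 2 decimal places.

M ≈ -3.42

d = 572 ly / 3.26 = 175.5 pc
5 log₁₀(d/10 pc) = 5 log₁₀(175.5) − 5 = 6.221
M = m − 5 log₁₀(d/10) − A = 5.0 − 6.221 − 2.2 = -3.421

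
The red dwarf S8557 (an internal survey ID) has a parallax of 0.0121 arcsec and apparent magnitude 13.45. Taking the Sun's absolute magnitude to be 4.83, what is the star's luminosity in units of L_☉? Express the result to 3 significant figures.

L/L_☉ ≈ 0.0243

d = 1/p = 1/0.0121″ = 82.64 pc
M = m − 5 log₁₀ d + 5 = 13.45 − 5·1.9172 + 5 = 8.864
M − M_☉ = 8.864 − 4.83 = 4.034
L/L_☉ = 10^(−0.4 × 4.034) = 0.02435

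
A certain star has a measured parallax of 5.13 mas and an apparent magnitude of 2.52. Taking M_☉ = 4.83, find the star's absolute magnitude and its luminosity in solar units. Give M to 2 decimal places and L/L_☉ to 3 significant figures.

d = 1/p = 1000/5.13 mas = 194.9 pc
M = m − 5 log₁₀ d + 5 = 2.52 − 5·2.2899 + 5 = -3.929
M − M_☉ = -3.929 − 4.83 = -8.759
L/L_☉ = 10^(−0.4 × -8.759) = 3190

M ≈ -3.93; L/L_☉ ≈ 3190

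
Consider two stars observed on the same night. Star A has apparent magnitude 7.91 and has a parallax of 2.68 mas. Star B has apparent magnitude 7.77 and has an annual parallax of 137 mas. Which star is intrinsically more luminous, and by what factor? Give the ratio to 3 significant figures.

Star A is more luminous, by a factor of 2300.

Star A: p = 2.68 mas = 2.68×10^-3″ → d = 1/p = 373.1 pc
Star A: M = m − 5 log₁₀ d + 5 = 7.91 − 5·2.5719 + 5 = 0.051
Star B: p = 137 mas = 0.137″ → d = 1/p = 7.299 pc
Star B: M = m − 5 log₁₀ d + 5 = 7.77 − 5·0.8633 + 5 = 8.454
ΔM = M_A − M_B = 0.051 − (8.454) = -8.403; smaller M is more luminous → Star A.
L ratio = 10^(0.4 |ΔM|) = 10^3.361 = 2297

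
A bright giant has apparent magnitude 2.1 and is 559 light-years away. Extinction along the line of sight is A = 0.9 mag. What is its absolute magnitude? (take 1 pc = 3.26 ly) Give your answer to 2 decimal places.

M ≈ -4.97

d = 559 ly / 3.26 = 171.5 pc
5 log₁₀(d/10 pc) = 5 log₁₀(171.5) − 5 = 6.171
M = m − 5 log₁₀(d/10) − A = 2.1 − 6.171 − 0.9 = -4.971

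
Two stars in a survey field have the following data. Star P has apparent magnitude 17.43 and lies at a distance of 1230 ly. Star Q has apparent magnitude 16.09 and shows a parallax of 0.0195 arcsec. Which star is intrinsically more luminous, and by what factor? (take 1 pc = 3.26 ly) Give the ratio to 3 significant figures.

Star P: d = 1230 ly / 3.26 = 377.3 pc
Star P: M = m − 5 log₁₀ d + 5 = 17.43 − 5·2.5767 + 5 = 9.547
Star Q: d = 1/p = 1/0.0195″ = 51.28 pc
Star Q: M = m − 5 log₁₀ d + 5 = 16.09 − 5·1.7100 + 5 = 12.540
ΔM = M_P − M_Q = 9.547 − (12.540) = -2.994; smaller M is more luminous → Star P.
L ratio = 10^(0.4 |ΔM|) = 10^1.197 = 15.76

Star P is more luminous, by a factor of 15.8.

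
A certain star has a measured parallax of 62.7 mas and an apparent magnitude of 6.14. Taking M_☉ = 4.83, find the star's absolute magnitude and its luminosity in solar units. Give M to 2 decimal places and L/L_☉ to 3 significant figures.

d = 1/p = 1000/62.7 mas = 15.95 pc
M = m − 5 log₁₀ d + 5 = 6.14 − 5·1.2027 + 5 = 5.126
M − M_☉ = 5.126 − 4.83 = 0.296
L/L_☉ = 10^(−0.4 × 0.296) = 0.7611

M ≈ 5.13; L/L_☉ ≈ 0.761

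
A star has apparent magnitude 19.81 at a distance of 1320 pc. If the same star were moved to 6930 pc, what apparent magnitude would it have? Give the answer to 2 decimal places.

Flux ∝ 1/d², so Δm = 5 log₁₀(d₂/d₁) = 5 log₁₀(6930/1320) = 3.601
m₂ = m₁ + Δm = 19.81 + (3.601) = 23.411

m ≈ 23.41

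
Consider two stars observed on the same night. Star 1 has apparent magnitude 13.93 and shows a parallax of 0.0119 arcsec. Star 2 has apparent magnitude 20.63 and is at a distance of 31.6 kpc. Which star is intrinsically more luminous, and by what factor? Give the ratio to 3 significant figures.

Star 2 is more luminous, by a factor of 295.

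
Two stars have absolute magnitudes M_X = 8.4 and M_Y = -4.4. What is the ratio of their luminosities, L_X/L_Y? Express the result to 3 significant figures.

ΔM = M_X − M_Y = 12.8
L_X/L_Y = 10^(−0.4 ΔM) = 10^-5.120 = 7.586×10^-6

L_X/L_Y ≈ 7.59×10^-6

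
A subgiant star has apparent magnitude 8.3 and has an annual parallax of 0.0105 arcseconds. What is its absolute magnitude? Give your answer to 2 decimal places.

d = 1/p = 1/0.0105″ = 95.24 pc
5 log₁₀(d/10 pc) = 5 log₁₀(95.24) − 5 = 4.894
M = m − 5 log₁₀(d/10) = 8.3 − 4.894 = 3.406

M ≈ 3.41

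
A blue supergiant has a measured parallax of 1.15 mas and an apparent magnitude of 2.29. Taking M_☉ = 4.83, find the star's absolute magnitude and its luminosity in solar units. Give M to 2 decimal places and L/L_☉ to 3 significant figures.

M ≈ -7.41; L/L_☉ ≈ 78500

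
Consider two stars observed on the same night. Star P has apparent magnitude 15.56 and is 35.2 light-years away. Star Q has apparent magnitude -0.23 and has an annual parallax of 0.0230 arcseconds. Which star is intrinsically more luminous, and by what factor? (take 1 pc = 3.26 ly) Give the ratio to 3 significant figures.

Star Q is more luminous, by a factor of 3.36×10^7.

Star P: d = 35.2 ly / 3.26 = 10.80 pc
Star P: M = m − 5 log₁₀ d + 5 = 15.56 − 5·1.0333 + 5 = 15.393
Star Q: d = 1/p = 1/0.0230″ = 43.48 pc
Star Q: M = m − 5 log₁₀ d + 5 = -0.23 − 5·1.6383 + 5 = -3.421
ΔM = M_P − M_Q = 15.393 − (-3.421) = 18.815; smaller M is more luminous → Star Q.
L ratio = 10^(0.4 |ΔM|) = 10^7.526 = 3.357×10^7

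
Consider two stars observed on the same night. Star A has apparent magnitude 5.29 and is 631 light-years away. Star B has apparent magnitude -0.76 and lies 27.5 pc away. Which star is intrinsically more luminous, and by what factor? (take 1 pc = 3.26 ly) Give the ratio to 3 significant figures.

Star B is more luminous, by a factor of 5.31.

Star A: d = 631 ly / 3.26 = 193.6 pc
Star A: M = m − 5 log₁₀ d + 5 = 5.29 − 5·2.2868 + 5 = -1.144
Star B: M = m − 5 log₁₀ d + 5 = -0.76 − 5·1.4393 + 5 = -2.957
ΔM = M_A − M_B = -1.144 − (-2.957) = 1.813; smaller M is more luminous → Star B.
L ratio = 10^(0.4 |ΔM|) = 10^0.725 = 5.309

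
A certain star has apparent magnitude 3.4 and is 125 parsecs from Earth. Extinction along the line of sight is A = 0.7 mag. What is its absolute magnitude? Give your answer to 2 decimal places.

5 log₁₀(d/10 pc) = 5 log₁₀(125.0) − 5 = 5.485
M = m − 5 log₁₀(d/10) − A = 3.4 − 5.485 − 0.7 = -2.785

M ≈ -2.78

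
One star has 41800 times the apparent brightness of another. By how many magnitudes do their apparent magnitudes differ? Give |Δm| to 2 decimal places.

Pogson: Δm = −2.5 log₁₀(ratio) = −2.5 log₁₀(41800) = −2.5 × 4.6212 = -11.553

|Δm| ≈ 11.55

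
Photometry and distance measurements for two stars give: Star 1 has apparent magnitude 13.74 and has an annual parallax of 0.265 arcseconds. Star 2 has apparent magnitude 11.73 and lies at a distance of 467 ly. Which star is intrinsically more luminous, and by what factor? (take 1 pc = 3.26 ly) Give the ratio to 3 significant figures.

Star 2 is more luminous, by a factor of 9180.

Star 1: d = 1/p = 1/0.265″ = 3.774 pc
Star 1: M = m − 5 log₁₀ d + 5 = 13.74 − 5·0.5768 + 5 = 15.856
Star 2: d = 467 ly / 3.26 = 143.3 pc
Star 2: M = m − 5 log₁₀ d + 5 = 11.73 − 5·2.1561 + 5 = 5.950
ΔM = M_1 − M_2 = 15.856 − (5.950) = 9.907; smaller M is more luminous → Star 2.
L ratio = 10^(0.4 |ΔM|) = 10^3.963 = 9177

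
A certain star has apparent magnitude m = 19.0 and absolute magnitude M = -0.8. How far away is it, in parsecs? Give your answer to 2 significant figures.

d ≈ 91000 pc

Distance modulus: m − M = 19.0 − (-0.8) = 19.800
m − M = 5 log₁₀ d − 5
log₁₀ d = (m − M)/5 + 1 = 4.9600
d = 10^4.9600 = 91200 pc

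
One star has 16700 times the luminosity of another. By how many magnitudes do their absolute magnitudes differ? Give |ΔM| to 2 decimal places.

Pogson: ΔM = −2.5 log₁₀(ratio) = −2.5 log₁₀(16700) = −2.5 × 4.2227 = -10.557

|ΔM| ≈ 10.56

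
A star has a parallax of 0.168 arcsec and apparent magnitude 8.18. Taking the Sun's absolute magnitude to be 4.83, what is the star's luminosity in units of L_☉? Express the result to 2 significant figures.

L/L_☉ ≈ 0.016

d = 1/p = 1/0.168″ = 5.952 pc
M = m − 5 log₁₀ d + 5 = 8.18 − 5·0.7747 + 5 = 9.307
M − M_☉ = 9.307 − 4.83 = 4.477
L/L_☉ = 10^(−0.4 × 4.477) = 0.01620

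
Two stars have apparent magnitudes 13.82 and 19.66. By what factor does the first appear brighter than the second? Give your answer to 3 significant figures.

Magnitude difference = -5.84
Flux ratio = 10^(−0.4 Δm) = 10^(−0.4 × -5.84) = 10^2.336 = 216.8

217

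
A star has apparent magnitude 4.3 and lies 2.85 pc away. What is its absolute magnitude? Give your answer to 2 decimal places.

M ≈ 7.03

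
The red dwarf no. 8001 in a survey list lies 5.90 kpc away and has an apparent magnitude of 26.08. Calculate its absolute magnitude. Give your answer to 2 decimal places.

M ≈ 12.23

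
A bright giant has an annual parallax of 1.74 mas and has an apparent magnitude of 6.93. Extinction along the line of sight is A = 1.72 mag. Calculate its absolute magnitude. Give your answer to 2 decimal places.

M ≈ -3.59

p = 1.74 mas = 1.74×10^-3″ → d = 1/p = 574.7 pc
5 log₁₀(d/10 pc) = 5 log₁₀(574.7) − 5 = 8.797
M = m − 5 log₁₀(d/10) − A = 6.93 − 8.797 − 1.72 = -3.587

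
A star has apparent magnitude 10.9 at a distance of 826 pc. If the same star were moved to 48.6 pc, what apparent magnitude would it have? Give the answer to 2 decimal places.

m ≈ 4.75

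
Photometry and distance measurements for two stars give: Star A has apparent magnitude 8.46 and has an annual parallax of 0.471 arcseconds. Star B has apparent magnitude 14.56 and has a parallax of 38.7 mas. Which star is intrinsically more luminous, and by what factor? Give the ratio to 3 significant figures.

Star A: d = 1/p = 1/0.471″ = 2.123 pc
Star A: M = m − 5 log₁₀ d + 5 = 8.46 − 5·0.3270 + 5 = 11.825
Star B: p = 38.7 mas = 0.0387″ → d = 1/p = 25.84 pc
Star B: M = m − 5 log₁₀ d + 5 = 14.56 − 5·1.4123 + 5 = 12.499
ΔM = M_A − M_B = 11.825 − (12.499) = -0.673; smaller M is more luminous → Star A.
L ratio = 10^(0.4 |ΔM|) = 10^0.269 = 1.859

Star A is more luminous, by a factor of 1.86.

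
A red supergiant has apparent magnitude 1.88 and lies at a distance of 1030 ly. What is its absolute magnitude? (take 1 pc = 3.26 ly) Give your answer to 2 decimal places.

d = 1030 ly / 3.26 = 316.0 pc
5 log₁₀(d/10 pc) = 5 log₁₀(316.0) − 5 = 7.498
M = m − 5 log₁₀(d/10) = 1.88 − 7.498 = -5.618

M ≈ -5.62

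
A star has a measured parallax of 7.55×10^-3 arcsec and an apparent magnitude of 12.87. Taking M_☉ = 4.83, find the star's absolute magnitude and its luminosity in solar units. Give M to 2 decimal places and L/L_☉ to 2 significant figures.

d = 1/p = 1/7.55×10^-3″ = 132.5 pc
M = m − 5 log₁₀ d + 5 = 12.87 − 5·2.1221 + 5 = 7.260
M − M_☉ = 7.260 − 4.83 = 2.430
L/L_☉ = 10^(−0.4 × 2.430) = 0.1067

M ≈ 7.26; L/L_☉ ≈ 0.11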